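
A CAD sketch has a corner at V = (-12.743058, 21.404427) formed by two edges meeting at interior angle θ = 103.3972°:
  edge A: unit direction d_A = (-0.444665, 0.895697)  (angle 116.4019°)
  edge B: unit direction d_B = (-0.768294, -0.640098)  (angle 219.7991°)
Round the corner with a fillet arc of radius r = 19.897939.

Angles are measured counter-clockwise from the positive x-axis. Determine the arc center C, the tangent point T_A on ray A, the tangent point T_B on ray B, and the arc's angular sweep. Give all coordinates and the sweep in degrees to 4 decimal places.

center=(-37.5536,26.6326) T_A=(-19.7311,35.4805) T_B=(-24.8170,11.3451) sweep=76.6028

bisector direction at 168.1005° = (-0.978511,0.206196)
center distance |VC| = r/sin(θ/2) = 19.897939/sin(51.6986°) = 25.355405
C = V + |VC|·bis = (-37.5536,26.6326)
T_A = V + ((C−V)·d_A)·d_A = V + 15.7152·d_A = (-19.7311,35.4805)
T_B = V + ((C−V)·d_B)·d_B = V + 15.7152·d_B = (-24.8170,11.3451)
sweep = 180° − θ = 76.6028°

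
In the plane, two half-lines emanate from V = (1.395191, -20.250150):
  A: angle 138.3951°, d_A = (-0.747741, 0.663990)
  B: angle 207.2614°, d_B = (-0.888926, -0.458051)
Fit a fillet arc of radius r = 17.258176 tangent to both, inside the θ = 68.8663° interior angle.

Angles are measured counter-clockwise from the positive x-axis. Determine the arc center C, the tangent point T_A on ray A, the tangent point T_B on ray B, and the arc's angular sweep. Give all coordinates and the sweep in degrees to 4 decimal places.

bisector direction at 172.8282° = (-0.992176,0.124844)
center distance |VC| = r/sin(θ/2) = 17.258176/sin(34.4331°) = 30.521443
C = V + |VC|·bis = (-28.8875,-16.4397)
T_A = V + ((C−V)·d_A)·d_A = V + 25.1737·d_A = (-17.4282,-3.5351)
T_B = V + ((C−V)·d_B)·d_B = V + 25.1737·d_B = (-20.9823,-31.7810)
sweep = 180° − θ = 111.1337°

center=(-28.8875,-16.4397) T_A=(-17.4282,-3.5351) T_B=(-20.9823,-31.7810) sweep=111.1337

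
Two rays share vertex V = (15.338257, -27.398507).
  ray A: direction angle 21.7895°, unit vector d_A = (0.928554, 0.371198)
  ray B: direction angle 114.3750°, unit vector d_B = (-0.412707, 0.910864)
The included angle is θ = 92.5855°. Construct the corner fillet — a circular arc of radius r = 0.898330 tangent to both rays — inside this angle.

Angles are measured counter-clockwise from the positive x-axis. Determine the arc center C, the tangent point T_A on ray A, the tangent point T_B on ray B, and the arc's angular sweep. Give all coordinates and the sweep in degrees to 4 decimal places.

bisector direction at 68.0823° = (0.373275,0.927721)
center distance |VC| = r/sin(θ/2) = 0.898330/sin(46.2927°) = 1.242710
C = V + |VC|·bis = (15.8021,-26.2456)
T_A = V + ((C−V)·d_A)·d_A = V + 0.8587·d_A = (16.1356,-27.0798)
T_B = V + ((C−V)·d_B)·d_B = V + 0.8587·d_B = (14.9839,-26.6164)
sweep = 180° − θ = 87.4145°

center=(15.8021,-26.2456) T_A=(16.1356,-27.0798) T_B=(14.9839,-26.6164) sweep=87.4145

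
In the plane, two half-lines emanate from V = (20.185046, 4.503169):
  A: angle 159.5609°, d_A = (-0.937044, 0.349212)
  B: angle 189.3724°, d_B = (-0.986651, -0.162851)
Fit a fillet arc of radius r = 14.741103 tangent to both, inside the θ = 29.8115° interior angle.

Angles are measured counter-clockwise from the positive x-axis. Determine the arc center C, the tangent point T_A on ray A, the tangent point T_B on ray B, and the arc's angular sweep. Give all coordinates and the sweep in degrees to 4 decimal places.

bisector direction at 174.4666° = (-0.995340,0.096425)
center distance |VC| = r/sin(θ/2) = 14.741103/sin(14.9057°) = 57.307141
C = V + |VC|·bis = (-36.8551,10.0290)
T_A = V + ((C−V)·d_A)·d_A = V + 55.3788·d_A = (-31.7073,23.8421)
T_B = V + ((C−V)·d_B)·d_B = V + 55.3788·d_B = (-34.4545,-4.5153)
sweep = 180° − θ = 150.1885°

center=(-36.8551,10.0290) T_A=(-31.7073,23.8421) T_B=(-34.4545,-4.5153) sweep=150.1885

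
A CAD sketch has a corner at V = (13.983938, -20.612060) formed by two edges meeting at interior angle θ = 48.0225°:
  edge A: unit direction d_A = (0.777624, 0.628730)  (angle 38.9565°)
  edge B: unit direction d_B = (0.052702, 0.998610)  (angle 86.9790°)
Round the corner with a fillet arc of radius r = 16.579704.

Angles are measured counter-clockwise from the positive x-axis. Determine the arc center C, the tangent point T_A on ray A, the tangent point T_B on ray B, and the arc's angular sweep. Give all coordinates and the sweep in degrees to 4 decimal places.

center=(32.5021,15.6814) T_A=(42.9263,2.7886) T_B=(15.9455,16.5552) sweep=131.9775

bisector direction at 62.9677° = (0.454492,0.890751)
center distance |VC| = r/sin(θ/2) = 16.579704/sin(24.0113°) = 40.744782
C = V + |VC|·bis = (32.5021,15.6814)
T_A = V + ((C−V)·d_A)·d_A = V + 37.2190·d_A = (42.9263,2.7886)
T_B = V + ((C−V)·d_B)·d_B = V + 37.2190·d_B = (15.9455,16.5552)
sweep = 180° − θ = 131.9775°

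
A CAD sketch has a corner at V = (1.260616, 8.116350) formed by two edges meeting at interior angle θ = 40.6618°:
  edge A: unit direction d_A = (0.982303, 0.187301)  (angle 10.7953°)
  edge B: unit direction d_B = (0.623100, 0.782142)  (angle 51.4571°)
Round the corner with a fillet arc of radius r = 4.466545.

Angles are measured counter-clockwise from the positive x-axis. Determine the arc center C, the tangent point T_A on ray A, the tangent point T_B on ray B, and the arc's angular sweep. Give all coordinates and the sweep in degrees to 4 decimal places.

bisector direction at 31.1262° = (0.856031,0.516925)
center distance |VC| = r/sin(θ/2) = 4.466545/sin(20.3309°) = 12.855534
C = V + |VC|·bis = (12.2653,14.7617)
T_A = V + ((C−V)·d_A)·d_A = V + 12.0547·d_A = (13.1019,10.3742)
T_B = V + ((C−V)·d_B)·d_B = V + 12.0547·d_B = (8.7719,17.5448)
sweep = 180° − θ = 139.3382°

center=(12.2653,14.7617) T_A=(13.1019,10.3742) T_B=(8.7719,17.5448) sweep=139.3382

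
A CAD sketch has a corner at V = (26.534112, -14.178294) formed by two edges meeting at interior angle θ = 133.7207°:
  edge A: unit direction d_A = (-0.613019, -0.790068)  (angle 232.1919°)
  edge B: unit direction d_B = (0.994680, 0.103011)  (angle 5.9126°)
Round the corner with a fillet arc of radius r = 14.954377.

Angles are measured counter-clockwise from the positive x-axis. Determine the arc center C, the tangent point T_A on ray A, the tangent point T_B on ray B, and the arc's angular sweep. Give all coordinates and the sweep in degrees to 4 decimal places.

bisector direction at 299.0522° = (0.485607,-0.874177)
center distance |VC| = r/sin(θ/2) = 14.954377/sin(66.8603°) = 16.262716
C = V + |VC|·bis = (34.4314,-28.3948)
T_A = V + ((C−V)·d_A)·d_A = V + 6.3908·d_A = (22.6164,-19.2275)
T_B = V + ((C−V)·d_B)·d_B = V + 6.3908·d_B = (32.8909,-13.5200)
sweep = 180° − θ = 46.2793°

center=(34.4314,-28.3948) T_A=(22.6164,-19.2275) T_B=(32.8909,-13.5200) sweep=46.2793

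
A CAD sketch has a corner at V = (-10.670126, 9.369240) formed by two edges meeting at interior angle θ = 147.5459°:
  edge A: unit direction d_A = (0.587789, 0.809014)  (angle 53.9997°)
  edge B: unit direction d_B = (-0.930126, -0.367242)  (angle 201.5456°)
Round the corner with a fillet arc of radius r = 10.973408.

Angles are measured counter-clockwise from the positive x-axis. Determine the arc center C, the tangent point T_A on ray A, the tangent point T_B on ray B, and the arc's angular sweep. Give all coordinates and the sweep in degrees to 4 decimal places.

center=(-17.6705,18.4030) T_A=(-8.7929,11.9530) T_B=(-13.6407,8.1964) sweep=32.4541

bisector direction at 127.7726° = (-0.612530,0.790447)
center distance |VC| = r/sin(θ/2) = 10.973408/sin(73.7729°) = 11.428706
C = V + |VC|·bis = (-17.6705,18.4030)
T_A = V + ((C−V)·d_A)·d_A = V + 3.1937·d_A = (-8.7929,11.9530)
T_B = V + ((C−V)·d_B)·d_B = V + 3.1937·d_B = (-13.6407,8.1964)
sweep = 180° − θ = 32.4541°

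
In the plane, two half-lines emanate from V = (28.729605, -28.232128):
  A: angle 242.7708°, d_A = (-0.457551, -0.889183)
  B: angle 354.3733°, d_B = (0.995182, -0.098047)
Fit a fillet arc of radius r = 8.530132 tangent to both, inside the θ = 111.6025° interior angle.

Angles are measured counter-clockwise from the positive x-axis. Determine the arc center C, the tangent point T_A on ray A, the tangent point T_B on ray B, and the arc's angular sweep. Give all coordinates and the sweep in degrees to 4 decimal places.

bisector direction at 298.5720° = (0.478264,-0.878216)
center distance |VC| = r/sin(θ/2) = 8.530132/sin(55.8013°) = 10.313391
C = V + |VC|·bis = (33.6621,-37.2895)
T_A = V + ((C−V)·d_A)·d_A = V + 5.7968·d_A = (26.0773,-33.3865)
T_B = V + ((C−V)·d_B)·d_B = V + 5.7968·d_B = (34.4985,-28.8005)
sweep = 180° − θ = 68.3975°

center=(33.6621,-37.2895) T_A=(26.0773,-33.3865) T_B=(34.4985,-28.8005) sweep=68.3975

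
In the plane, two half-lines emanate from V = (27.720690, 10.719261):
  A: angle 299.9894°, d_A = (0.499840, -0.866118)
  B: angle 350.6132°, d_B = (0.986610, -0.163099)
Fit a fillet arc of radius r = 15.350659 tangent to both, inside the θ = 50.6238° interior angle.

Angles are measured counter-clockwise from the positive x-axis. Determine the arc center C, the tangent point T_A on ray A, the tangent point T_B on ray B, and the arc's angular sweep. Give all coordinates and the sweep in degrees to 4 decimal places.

bisector direction at 325.3013° = (0.822157,-0.569261)
center distance |VC| = r/sin(θ/2) = 15.350659/sin(25.3119°) = 35.904142
C = V + |VC|·bis = (57.2395,-9.7196)
T_A = V + ((C−V)·d_A)·d_A = V + 32.4571·d_A = (43.9440,-17.3924)
T_B = V + ((C−V)·d_B)·d_B = V + 32.4571·d_B = (59.7432,5.4255)
sweep = 180° − θ = 129.3762°

center=(57.2395,-9.7196) T_A=(43.9440,-17.3924) T_B=(59.7432,5.4255) sweep=129.3762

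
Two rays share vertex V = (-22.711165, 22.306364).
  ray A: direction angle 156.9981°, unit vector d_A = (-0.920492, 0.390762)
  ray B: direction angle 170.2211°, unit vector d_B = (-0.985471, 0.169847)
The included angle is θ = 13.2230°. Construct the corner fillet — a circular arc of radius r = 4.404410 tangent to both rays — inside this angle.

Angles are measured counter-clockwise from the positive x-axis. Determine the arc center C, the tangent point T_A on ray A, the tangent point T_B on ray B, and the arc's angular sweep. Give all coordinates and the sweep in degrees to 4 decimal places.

bisector direction at 163.6096° = (-0.959361,0.282181)
center distance |VC| = r/sin(θ/2) = 4.404410/sin(6.6115°) = 38.253802
C = V + |VC|·bis = (-59.4104,33.1008)
T_A = V + ((C−V)·d_A)·d_A = V + 37.9994·d_A = (-57.6893,37.1551)
T_B = V + ((C−V)·d_B)·d_B = V + 37.9994·d_B = (-60.1585,28.7604)
sweep = 180° − θ = 166.7770°

center=(-59.4104,33.1008) T_A=(-57.6893,37.1551) T_B=(-60.1585,28.7604) sweep=166.7770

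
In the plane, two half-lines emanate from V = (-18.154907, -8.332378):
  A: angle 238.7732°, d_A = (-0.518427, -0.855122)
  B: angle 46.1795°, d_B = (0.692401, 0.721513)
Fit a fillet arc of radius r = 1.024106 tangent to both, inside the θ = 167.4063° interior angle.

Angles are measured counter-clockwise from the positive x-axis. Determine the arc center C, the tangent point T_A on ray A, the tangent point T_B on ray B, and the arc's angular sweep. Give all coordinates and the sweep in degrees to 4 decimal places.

bisector direction at 322.4763° = (0.793102,-0.609089)
center distance |VC| = r/sin(θ/2) = 1.024106/sin(83.7031°) = 1.030322
C = V + |VC|·bis = (-17.3378,-8.9599)
T_A = V + ((C−V)·d_A)·d_A = V + 0.1130·d_A = (-18.2135,-8.4290)
T_B = V + ((C−V)·d_B)·d_B = V + 0.1130·d_B = (-18.0767,-8.2508)
sweep = 180° − θ = 12.5937°

center=(-17.3378,-8.9599) T_A=(-18.2135,-8.4290) T_B=(-18.0767,-8.2508) sweep=12.5937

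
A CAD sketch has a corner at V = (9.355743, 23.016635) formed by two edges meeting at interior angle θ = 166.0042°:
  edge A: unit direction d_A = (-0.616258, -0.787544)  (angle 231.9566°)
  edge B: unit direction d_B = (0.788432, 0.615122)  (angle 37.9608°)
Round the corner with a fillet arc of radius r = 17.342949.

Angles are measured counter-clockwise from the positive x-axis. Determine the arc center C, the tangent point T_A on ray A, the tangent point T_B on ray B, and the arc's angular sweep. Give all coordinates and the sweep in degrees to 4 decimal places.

bisector direction at 314.9587° = (0.706597,-0.707616)
center distance |VC| = r/sin(θ/2) = 17.342949/sin(83.0021°) = 17.473113
C = V + |VC|·bis = (21.7022,10.6524)
T_A = V + ((C−V)·d_A)·d_A = V + 2.1288·d_A = (8.0439,21.3401)
T_B = V + ((C−V)·d_B)·d_B = V + 2.1288·d_B = (11.0342,24.3261)
sweep = 180° − θ = 13.9958°

center=(21.7022,10.6524) T_A=(8.0439,21.3401) T_B=(11.0342,24.3261) sweep=13.9958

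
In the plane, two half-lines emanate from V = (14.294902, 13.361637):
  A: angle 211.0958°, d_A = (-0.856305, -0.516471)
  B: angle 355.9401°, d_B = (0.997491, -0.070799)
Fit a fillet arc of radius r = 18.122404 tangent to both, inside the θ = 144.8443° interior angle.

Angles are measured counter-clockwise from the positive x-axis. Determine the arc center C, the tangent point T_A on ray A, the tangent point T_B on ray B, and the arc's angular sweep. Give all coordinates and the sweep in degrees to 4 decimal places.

bisector direction at 283.5179° = (0.233750,-0.972297)
center distance |VC| = r/sin(θ/2) = 18.122404/sin(72.4222°) = 19.010030
C = V + |VC|·bis = (18.7385,-5.1218)
T_A = V + ((C−V)·d_A)·d_A = V + 5.7411·d_A = (9.3788,10.3966)
T_B = V + ((C−V)·d_B)·d_B = V + 5.7411·d_B = (20.0216,12.9552)
sweep = 180° − θ = 35.1557°

center=(18.7385,-5.1218) T_A=(9.3788,10.3966) T_B=(20.0216,12.9552) sweep=35.1557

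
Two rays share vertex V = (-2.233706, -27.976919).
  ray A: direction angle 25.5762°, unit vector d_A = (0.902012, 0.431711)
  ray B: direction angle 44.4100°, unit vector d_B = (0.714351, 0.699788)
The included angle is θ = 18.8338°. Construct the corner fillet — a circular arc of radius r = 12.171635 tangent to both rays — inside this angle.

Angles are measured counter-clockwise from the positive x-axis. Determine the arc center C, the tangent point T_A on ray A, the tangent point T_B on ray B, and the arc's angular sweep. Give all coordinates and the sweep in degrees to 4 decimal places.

center=(58.7090,14.6847) T_A=(63.9636,3.7057) T_B=(50.1914,23.3795) sweep=161.1662

bisector direction at 34.9931° = (0.819221,0.573478)
center distance |VC| = r/sin(θ/2) = 12.171635/sin(9.4169°) = 74.391037
C = V + |VC|·bis = (58.7090,14.6847)
T_A = V + ((C−V)·d_A)·d_A = V + 73.3885·d_A = (63.9636,3.7057)
T_B = V + ((C−V)·d_B)·d_B = V + 73.3885·d_B = (50.1914,23.3795)
sweep = 180° − θ = 161.1662°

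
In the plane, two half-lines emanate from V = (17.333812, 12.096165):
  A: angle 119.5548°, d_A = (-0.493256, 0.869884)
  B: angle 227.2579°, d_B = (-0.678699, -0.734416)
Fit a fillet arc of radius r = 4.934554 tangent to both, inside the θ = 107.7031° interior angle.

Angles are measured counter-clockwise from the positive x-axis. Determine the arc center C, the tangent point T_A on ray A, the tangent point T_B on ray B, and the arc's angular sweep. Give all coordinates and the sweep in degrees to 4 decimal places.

center=(11.2633,12.7979) T_A=(15.5558,15.2319) T_B=(14.8873,9.4488) sweep=72.2969

bisector direction at 173.4064° = (-0.993385,0.114827)
center distance |VC| = r/sin(θ/2) = 4.934554/sin(53.8516°) = 6.110968
C = V + |VC|·bis = (11.2633,12.7979)
T_A = V + ((C−V)·d_A)·d_A = V + 3.6047·d_A = (15.5558,15.2319)
T_B = V + ((C−V)·d_B)·d_B = V + 3.6047·d_B = (14.8873,9.4488)
sweep = 180° − θ = 72.2969°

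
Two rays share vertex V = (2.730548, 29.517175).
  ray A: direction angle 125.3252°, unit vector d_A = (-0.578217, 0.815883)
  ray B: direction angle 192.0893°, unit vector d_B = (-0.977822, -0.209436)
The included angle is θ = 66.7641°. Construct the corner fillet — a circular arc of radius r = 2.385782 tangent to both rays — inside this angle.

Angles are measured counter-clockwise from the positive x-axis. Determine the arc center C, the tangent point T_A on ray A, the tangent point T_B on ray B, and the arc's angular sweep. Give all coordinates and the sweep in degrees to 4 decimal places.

bisector direction at 158.7072° = (-0.931737,0.363133)
center distance |VC| = r/sin(θ/2) = 2.385782/sin(33.3820°) = 4.336058
C = V + |VC|·bis = (-1.3095,31.0917)
T_A = V + ((C−V)·d_A)·d_A = V + 3.6207·d_A = (0.6370,32.4712)
T_B = V + ((C−V)·d_B)·d_B = V + 3.6207·d_B = (-0.8098,28.7589)
sweep = 180° − θ = 113.2359°

center=(-1.3095,31.0917) T_A=(0.6370,32.4712) T_B=(-0.8098,28.7589) sweep=113.2359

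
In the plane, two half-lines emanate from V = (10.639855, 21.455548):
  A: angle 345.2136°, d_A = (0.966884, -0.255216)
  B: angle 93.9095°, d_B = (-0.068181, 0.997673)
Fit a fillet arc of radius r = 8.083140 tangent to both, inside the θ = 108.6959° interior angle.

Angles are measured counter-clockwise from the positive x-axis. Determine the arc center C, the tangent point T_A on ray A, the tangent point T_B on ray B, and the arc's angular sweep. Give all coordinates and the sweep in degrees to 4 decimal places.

bisector direction at 39.5616° = (0.770941,0.636907)
center distance |VC| = r/sin(θ/2) = 8.083140/sin(54.3479°) = 9.947603
C = V + |VC|·bis = (18.3089,27.7912)
T_A = V + ((C−V)·d_A)·d_A = V + 5.7981·d_A = (16.2459,19.9758)
T_B = V + ((C−V)·d_B)·d_B = V + 5.7981·d_B = (10.2445,27.2401)
sweep = 180° − θ = 71.3041°

center=(18.3089,27.7912) T_A=(16.2459,19.9758) T_B=(10.2445,27.2401) sweep=71.3041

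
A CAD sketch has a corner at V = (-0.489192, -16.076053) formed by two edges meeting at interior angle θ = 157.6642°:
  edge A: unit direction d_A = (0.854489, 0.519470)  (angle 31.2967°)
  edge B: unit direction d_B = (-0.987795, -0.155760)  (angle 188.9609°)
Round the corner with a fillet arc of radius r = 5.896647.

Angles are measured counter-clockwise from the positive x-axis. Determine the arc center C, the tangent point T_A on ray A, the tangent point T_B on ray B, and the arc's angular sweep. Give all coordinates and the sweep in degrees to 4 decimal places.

center=(-2.5576,-10.4327) T_A=(0.5055,-15.4713) T_B=(-1.6391,-16.2574) sweep=22.3358

bisector direction at 110.1288° = (-0.344132,0.938921)
center distance |VC| = r/sin(θ/2) = 5.896647/sin(78.8321°) = 6.010462
C = V + |VC|·bis = (-2.5576,-10.4327)
T_A = V + ((C−V)·d_A)·d_A = V + 1.1641·d_A = (0.5055,-15.4713)
T_B = V + ((C−V)·d_B)·d_B = V + 1.1641·d_B = (-1.6391,-16.2574)
sweep = 180° − θ = 22.3358°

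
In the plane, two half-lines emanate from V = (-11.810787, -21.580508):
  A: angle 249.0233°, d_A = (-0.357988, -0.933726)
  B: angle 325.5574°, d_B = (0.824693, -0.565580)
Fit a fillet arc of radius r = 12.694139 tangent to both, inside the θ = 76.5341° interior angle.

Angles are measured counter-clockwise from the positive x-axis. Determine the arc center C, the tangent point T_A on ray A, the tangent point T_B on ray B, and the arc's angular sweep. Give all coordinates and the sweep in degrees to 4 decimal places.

bisector direction at 287.2903° = (0.297214,-0.954811)
center distance |VC| = r/sin(θ/2) = 12.694139/sin(38.2670°) = 20.496646
C = V + |VC|·bis = (-5.7189,-41.1509)
T_A = V + ((C−V)·d_A)·d_A = V + 16.0926·d_A = (-17.5717,-36.6066)
T_B = V + ((C−V)·d_B)·d_B = V + 16.0926·d_B = (1.4607,-30.6822)
sweep = 180° − θ = 103.4659°

center=(-5.7189,-41.1509) T_A=(-17.5717,-36.6066) T_B=(1.4607,-30.6822) sweep=103.4659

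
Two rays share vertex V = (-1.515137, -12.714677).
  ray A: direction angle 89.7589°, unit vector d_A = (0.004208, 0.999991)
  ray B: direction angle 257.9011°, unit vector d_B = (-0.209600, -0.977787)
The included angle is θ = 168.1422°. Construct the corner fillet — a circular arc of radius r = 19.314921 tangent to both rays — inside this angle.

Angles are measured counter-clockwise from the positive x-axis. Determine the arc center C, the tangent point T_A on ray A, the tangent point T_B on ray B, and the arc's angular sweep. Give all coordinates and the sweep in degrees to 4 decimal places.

bisector direction at 173.8300° = (-0.994207,0.107479)
center distance |VC| = r/sin(θ/2) = 19.314921/sin(84.0711°) = 19.418795
C = V + |VC|·bis = (-20.8214,-10.6276)
T_A = V + ((C−V)·d_A)·d_A = V + 2.0058·d_A = (-1.5067,-10.7088)
T_B = V + ((C−V)·d_B)·d_B = V + 2.0058·d_B = (-1.9356,-14.6760)
sweep = 180° − θ = 11.8578°

center=(-20.8214,-10.6276) T_A=(-1.5067,-10.7088) T_B=(-1.9356,-14.6760) sweep=11.8578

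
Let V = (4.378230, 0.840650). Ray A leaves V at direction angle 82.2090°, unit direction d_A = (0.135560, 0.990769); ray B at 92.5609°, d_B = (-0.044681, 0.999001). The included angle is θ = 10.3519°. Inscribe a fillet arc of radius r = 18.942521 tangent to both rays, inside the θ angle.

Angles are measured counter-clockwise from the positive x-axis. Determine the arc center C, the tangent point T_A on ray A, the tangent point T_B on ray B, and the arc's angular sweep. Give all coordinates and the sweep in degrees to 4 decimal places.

bisector direction at 87.3850° = (0.045625,0.998959)
center distance |VC| = r/sin(θ/2) = 18.942521/sin(5.1760°) = 209.971910
C = V + |VC|·bis = (13.9583,210.5939)
T_A = V + ((C−V)·d_A)·d_A = V + 209.1157·d_A = (32.7259,208.0261)
T_B = V + ((C−V)·d_B)·d_B = V + 209.1157·d_B = (-4.9653,209.7475)
sweep = 180° − θ = 169.6481°

center=(13.9583,210.5939) T_A=(32.7259,208.0261) T_B=(-4.9653,209.7475) sweep=169.6481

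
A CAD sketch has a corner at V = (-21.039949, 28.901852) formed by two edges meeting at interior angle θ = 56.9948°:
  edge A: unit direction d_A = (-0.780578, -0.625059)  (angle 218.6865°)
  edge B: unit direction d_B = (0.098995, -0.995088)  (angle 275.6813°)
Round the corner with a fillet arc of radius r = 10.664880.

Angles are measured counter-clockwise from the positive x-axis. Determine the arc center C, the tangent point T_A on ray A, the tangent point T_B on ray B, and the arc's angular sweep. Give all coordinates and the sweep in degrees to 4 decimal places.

center=(-29.7077,8.2982) T_A=(-36.3739,16.6230) T_B=(-19.0953,9.3540) sweep=123.0052

bisector direction at 247.1839° = (-0.387775,-0.921754)
center distance |VC| = r/sin(θ/2) = 10.664880/sin(28.4974°) = 22.352668
C = V + |VC|·bis = (-29.7077,8.2982)
T_A = V + ((C−V)·d_A)·d_A = V + 19.6444·d_A = (-36.3739,16.6230)
T_B = V + ((C−V)·d_B)·d_B = V + 19.6444·d_B = (-19.0953,9.3540)
sweep = 180° − θ = 123.0052°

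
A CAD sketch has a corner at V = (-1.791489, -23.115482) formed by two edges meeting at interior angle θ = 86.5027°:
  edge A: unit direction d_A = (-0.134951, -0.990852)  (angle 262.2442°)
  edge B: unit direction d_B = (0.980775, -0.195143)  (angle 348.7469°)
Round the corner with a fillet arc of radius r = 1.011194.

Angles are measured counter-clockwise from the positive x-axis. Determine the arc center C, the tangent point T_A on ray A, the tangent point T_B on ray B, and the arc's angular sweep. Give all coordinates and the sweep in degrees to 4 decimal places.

bisector direction at 305.4955° = (0.580640,-0.814161)
center distance |VC| = r/sin(θ/2) = 1.011194/sin(43.2514°) = 1.475764
C = V + |VC|·bis = (-0.9346,-24.3170)
T_A = V + ((C−V)·d_A)·d_A = V + 1.0749·d_A = (-1.9365,-24.1805)
T_B = V + ((C−V)·d_B)·d_B = V + 1.0749·d_B = (-0.7373,-23.3252)
sweep = 180° − θ = 93.4973°

center=(-0.9346,-24.3170) T_A=(-1.9365,-24.1805) T_B=(-0.7373,-23.3252) sweep=93.4973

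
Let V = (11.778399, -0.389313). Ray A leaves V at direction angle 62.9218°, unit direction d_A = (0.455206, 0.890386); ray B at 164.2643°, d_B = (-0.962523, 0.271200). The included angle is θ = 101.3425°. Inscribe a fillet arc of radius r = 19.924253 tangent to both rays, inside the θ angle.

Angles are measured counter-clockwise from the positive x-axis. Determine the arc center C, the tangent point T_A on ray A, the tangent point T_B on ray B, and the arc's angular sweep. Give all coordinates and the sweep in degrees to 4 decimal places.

center=(1.4691,23.2154) T_A=(19.2094,14.1458) T_B=(-3.9343,4.0379) sweep=78.6575

bisector direction at 113.5931° = (-0.400238,0.916411)
center distance |VC| = r/sin(θ/2) = 19.924253/sin(50.6713°) = 25.757826
C = V + |VC|·bis = (1.4691,23.2154)
T_A = V + ((C−V)·d_A)·d_A = V + 16.3245·d_A = (19.2094,14.1458)
T_B = V + ((C−V)·d_B)·d_B = V + 16.3245·d_B = (-3.9343,4.0379)
sweep = 180° − θ = 78.6575°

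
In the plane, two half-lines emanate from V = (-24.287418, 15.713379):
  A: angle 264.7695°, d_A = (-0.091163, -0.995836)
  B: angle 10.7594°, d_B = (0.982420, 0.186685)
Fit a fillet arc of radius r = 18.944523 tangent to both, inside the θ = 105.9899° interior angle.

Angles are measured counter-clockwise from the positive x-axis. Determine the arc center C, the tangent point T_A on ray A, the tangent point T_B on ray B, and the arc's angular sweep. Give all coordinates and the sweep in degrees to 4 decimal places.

bisector direction at 317.7644° = (0.740388,-0.672180)
center distance |VC| = r/sin(θ/2) = 18.944523/sin(52.9950°) = 23.722688
C = V + |VC|·bis = (-6.7234,-0.2325)
T_A = V + ((C−V)·d_A)·d_A = V + 14.2783·d_A = (-25.5891,1.4945)
T_B = V + ((C−V)·d_B)·d_B = V + 14.2783·d_B = (-10.2601,18.3789)
sweep = 180° − θ = 74.0101°

center=(-6.7234,-0.2325) T_A=(-25.5891,1.4945) T_B=(-10.2601,18.3789) sweep=74.0101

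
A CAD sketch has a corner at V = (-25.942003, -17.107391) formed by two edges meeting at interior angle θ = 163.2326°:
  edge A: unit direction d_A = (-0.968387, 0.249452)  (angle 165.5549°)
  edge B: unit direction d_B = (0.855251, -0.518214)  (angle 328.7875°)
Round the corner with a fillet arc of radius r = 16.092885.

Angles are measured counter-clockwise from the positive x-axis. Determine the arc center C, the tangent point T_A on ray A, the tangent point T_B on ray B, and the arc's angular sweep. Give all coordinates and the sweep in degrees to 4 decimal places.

bisector direction at 247.1712° = (-0.387979,-0.921668)
center distance |VC| = r/sin(θ/2) = 16.092885/sin(81.6163°) = 16.266714
C = V + |VC|·bis = (-32.2531,-32.0999)
T_A = V + ((C−V)·d_A)·d_A = V + 2.3717·d_A = (-28.2387,-16.5158)
T_B = V + ((C−V)·d_B)·d_B = V + 2.3717·d_B = (-23.9136,-18.3364)
sweep = 180° − θ = 16.7674°

center=(-32.2531,-32.0999) T_A=(-28.2387,-16.5158) T_B=(-23.9136,-18.3364) sweep=16.7674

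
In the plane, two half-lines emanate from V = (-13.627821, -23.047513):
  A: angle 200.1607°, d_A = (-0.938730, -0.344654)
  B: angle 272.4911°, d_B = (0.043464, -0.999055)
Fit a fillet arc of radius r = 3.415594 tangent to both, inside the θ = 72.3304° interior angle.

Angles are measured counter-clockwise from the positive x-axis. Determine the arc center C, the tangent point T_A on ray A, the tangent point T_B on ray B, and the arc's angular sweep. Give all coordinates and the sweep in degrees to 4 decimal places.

bisector direction at 236.3259° = (-0.554468,-0.832205)
center distance |VC| = r/sin(θ/2) = 3.415594/sin(36.1652°) = 5.788010
C = V + |VC|·bis = (-16.8371,-27.8643)
T_A = V + ((C−V)·d_A)·d_A = V + 4.6728·d_A = (-18.0143,-24.6580)
T_B = V + ((C−V)·d_B)·d_B = V + 4.6728·d_B = (-13.4247,-27.7159)
sweep = 180° − θ = 107.6696°

center=(-16.8371,-27.8643) T_A=(-18.0143,-24.6580) T_B=(-13.4247,-27.7159) sweep=107.6696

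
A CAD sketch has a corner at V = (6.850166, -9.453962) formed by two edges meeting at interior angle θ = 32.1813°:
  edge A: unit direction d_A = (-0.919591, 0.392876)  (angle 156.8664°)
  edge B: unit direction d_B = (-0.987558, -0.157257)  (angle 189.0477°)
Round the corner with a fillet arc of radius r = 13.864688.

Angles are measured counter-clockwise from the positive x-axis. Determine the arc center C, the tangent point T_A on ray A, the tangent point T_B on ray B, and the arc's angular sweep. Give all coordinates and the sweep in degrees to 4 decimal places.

center=(-42.7969,-3.3203) T_A=(-37.3498,9.4296) T_B=(-40.6166,-17.0125) sweep=147.8187

bisector direction at 172.9570° = (-0.992455,0.122613)
center distance |VC| = r/sin(θ/2) = 13.864688/sin(16.0907°) = 50.024516
C = V + |VC|·bis = (-42.7969,-3.3203)
T_A = V + ((C−V)·d_A)·d_A = V + 48.0648·d_A = (-37.3498,9.4296)
T_B = V + ((C−V)·d_B)·d_B = V + 48.0648·d_B = (-40.6166,-17.0125)
sweep = 180° − θ = 147.8187°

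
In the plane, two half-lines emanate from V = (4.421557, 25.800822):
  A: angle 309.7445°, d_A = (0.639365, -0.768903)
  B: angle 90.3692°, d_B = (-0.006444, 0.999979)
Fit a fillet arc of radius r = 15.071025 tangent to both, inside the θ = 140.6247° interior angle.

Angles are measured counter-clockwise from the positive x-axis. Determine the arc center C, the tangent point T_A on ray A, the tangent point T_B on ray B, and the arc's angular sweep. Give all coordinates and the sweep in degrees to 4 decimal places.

center=(19.4575,31.2904) T_A=(7.8694,21.6545) T_B=(4.3868,31.1933) sweep=39.3753

bisector direction at 20.0568° = (0.939353,0.342952)
center distance |VC| = r/sin(θ/2) = 15.071025/sin(70.3123°) = 16.006727
C = V + |VC|·bis = (19.4575,31.2904)
T_A = V + ((C−V)·d_A)·d_A = V + 5.3925·d_A = (7.8694,21.6545)
T_B = V + ((C−V)·d_B)·d_B = V + 5.3925·d_B = (4.3868,31.1933)
sweep = 180° − θ = 39.3753°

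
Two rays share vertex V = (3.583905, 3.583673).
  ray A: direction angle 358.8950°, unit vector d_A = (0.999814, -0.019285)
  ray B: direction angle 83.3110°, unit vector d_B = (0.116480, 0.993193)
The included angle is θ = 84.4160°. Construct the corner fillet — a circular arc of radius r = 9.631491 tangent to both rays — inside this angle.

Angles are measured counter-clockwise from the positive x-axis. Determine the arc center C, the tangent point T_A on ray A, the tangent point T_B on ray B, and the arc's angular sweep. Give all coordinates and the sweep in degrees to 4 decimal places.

bisector direction at 41.1030° = (0.753529,0.657415)
center distance |VC| = r/sin(θ/2) = 9.631491/sin(42.2080°) = 14.336330
C = V + |VC|·bis = (14.3867,13.0086)
T_A = V + ((C−V)·d_A)·d_A = V + 10.6191·d_A = (14.2010,3.3789)
T_B = V + ((C−V)·d_B)·d_B = V + 10.6191·d_B = (4.8208,14.1305)
sweep = 180° − θ = 95.5840°

center=(14.3867,13.0086) T_A=(14.2010,3.3789) T_B=(4.8208,14.1305) sweep=95.5840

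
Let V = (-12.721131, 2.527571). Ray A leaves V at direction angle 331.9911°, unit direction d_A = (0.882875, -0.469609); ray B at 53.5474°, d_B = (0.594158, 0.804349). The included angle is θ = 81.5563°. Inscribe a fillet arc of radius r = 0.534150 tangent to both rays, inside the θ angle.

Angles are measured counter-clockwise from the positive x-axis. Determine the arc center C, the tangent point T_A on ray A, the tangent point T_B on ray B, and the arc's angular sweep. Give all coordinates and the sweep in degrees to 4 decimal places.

center=(-11.9235,2.7083) T_A=(-12.1744,2.2367) T_B=(-12.3532,3.0257) sweep=98.4437

bisector direction at 12.7692° = (0.975268,0.221025)
center distance |VC| = r/sin(θ/2) = 0.534150/sin(40.7781°) = 0.817829
C = V + |VC|·bis = (-11.9235,2.7083)
T_A = V + ((C−V)·d_A)·d_A = V + 0.6193·d_A = (-12.1744,2.2367)
T_B = V + ((C−V)·d_B)·d_B = V + 0.6193·d_B = (-12.3532,3.0257)
sweep = 180° − θ = 98.4437°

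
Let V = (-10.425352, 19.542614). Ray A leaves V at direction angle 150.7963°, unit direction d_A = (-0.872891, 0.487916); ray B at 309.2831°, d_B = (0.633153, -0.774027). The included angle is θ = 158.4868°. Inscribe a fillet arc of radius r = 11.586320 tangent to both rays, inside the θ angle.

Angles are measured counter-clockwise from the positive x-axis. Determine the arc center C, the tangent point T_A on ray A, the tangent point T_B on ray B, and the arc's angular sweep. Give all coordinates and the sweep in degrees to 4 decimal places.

bisector direction at 230.0397° = (-0.642257,-0.766490)
center distance |VC| = r/sin(θ/2) = 11.586320/sin(79.2434°) = 11.793546
C = V + |VC|·bis = (-17.9998,10.5030)
T_A = V + ((C−V)·d_A)·d_A = V + 2.2011·d_A = (-12.3467,20.6166)
T_B = V + ((C−V)·d_B)·d_B = V + 2.2011·d_B = (-9.0317,17.8389)
sweep = 180° − θ = 21.5132°

center=(-17.9998,10.5030) T_A=(-12.3467,20.6166) T_B=(-9.0317,17.8389) sweep=21.5132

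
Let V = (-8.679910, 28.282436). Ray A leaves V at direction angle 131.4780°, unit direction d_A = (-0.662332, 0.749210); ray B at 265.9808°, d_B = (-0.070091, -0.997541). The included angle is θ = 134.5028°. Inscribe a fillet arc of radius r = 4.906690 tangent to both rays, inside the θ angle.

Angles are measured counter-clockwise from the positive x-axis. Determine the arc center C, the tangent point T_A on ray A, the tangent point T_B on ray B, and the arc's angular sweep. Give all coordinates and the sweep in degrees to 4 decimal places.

center=(-13.7187,26.5740) T_A=(-10.0426,29.8239) T_B=(-8.8241,26.2301) sweep=45.4972

bisector direction at 198.7294° = (-0.947046,-0.321099)
center distance |VC| = r/sin(θ/2) = 4.906690/sin(67.2514°) = 5.320575
C = V + |VC|·bis = (-13.7187,26.5740)
T_A = V + ((C−V)·d_A)·d_A = V + 2.0574·d_A = (-10.0426,29.8239)
T_B = V + ((C−V)·d_B)·d_B = V + 2.0574·d_B = (-8.8241,26.2301)
sweep = 180° − θ = 45.4972°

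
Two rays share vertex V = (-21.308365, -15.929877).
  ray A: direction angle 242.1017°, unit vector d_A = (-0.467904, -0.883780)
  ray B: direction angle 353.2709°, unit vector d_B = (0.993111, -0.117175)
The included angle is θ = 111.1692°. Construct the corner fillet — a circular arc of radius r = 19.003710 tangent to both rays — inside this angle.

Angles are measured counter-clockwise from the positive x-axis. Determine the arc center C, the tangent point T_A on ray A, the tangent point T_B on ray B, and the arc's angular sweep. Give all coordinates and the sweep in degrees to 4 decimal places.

center=(-10.6052,-36.3283) T_A=(-27.4003,-27.4363) T_B=(-8.3784,-17.4555) sweep=68.8308

bisector direction at 297.6863° = (0.464630,-0.885505)
center distance |VC| = r/sin(θ/2) = 19.003710/sin(55.5846°) = 23.035872
C = V + |VC|·bis = (-10.6052,-36.3283)
T_A = V + ((C−V)·d_A)·d_A = V + 13.0196·d_A = (-27.4003,-27.4363)
T_B = V + ((C−V)·d_B)·d_B = V + 13.0196·d_B = (-8.3784,-17.4555)
sweep = 180° − θ = 68.8308°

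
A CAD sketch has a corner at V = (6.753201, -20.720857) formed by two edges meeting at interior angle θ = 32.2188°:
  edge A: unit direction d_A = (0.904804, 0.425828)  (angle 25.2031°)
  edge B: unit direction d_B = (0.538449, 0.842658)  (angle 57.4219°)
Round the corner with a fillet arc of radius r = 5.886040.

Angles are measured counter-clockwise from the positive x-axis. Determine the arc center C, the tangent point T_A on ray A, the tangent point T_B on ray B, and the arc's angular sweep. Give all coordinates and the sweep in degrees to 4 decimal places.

bisector direction at 41.3125° = (0.751120,0.660166)
center distance |VC| = r/sin(θ/2) = 5.886040/sin(16.1094°) = 21.213074
C = V + |VC|·bis = (22.6868,-6.7167)
T_A = V + ((C−V)·d_A)·d_A = V + 20.3801·d_A = (25.1932,-12.0424)
T_B = V + ((C−V)·d_B)·d_B = V + 20.3801·d_B = (17.7268,-3.5474)
sweep = 180° − θ = 147.7812°

center=(22.6868,-6.7167) T_A=(25.1932,-12.0424) T_B=(17.7268,-3.5474) sweep=147.7812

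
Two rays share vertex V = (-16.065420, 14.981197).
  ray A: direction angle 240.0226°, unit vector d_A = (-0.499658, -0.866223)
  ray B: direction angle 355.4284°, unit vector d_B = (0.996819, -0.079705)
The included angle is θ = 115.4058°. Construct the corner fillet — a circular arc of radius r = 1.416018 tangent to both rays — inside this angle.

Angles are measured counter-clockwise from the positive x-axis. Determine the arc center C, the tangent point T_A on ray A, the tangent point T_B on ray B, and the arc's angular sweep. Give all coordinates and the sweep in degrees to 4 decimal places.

bisector direction at 297.7255° = (0.465236,-0.885187)
center distance |VC| = r/sin(θ/2) = 1.416018/sin(57.7029°) = 1.675188
C = V + |VC|·bis = (-15.2861,13.4983)
T_A = V + ((C−V)·d_A)·d_A = V + 0.8951·d_A = (-16.5126,14.2059)
T_B = V + ((C−V)·d_B)·d_B = V + 0.8951·d_B = (-15.1732,14.9099)
sweep = 180° − θ = 64.5942°

center=(-15.2861,13.4983) T_A=(-16.5126,14.2059) T_B=(-15.1732,14.9099) sweep=64.5942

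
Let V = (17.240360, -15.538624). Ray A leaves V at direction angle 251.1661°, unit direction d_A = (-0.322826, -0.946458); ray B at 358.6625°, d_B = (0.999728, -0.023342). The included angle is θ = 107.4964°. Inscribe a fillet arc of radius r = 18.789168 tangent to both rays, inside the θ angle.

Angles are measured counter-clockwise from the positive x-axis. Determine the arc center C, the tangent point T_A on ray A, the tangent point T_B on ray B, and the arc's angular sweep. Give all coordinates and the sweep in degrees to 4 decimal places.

bisector direction at 304.9143° = (0.572351,-0.820009)
center distance |VC| = r/sin(θ/2) = 18.789168/sin(53.7482°) = 23.299308
C = V + |VC|·bis = (30.5757,-34.6443)
T_A = V + ((C−V)·d_A)·d_A = V + 13.7777·d_A = (12.7926,-28.5786)
T_B = V + ((C−V)·d_B)·d_B = V + 13.7777·d_B = (31.0143,-15.8602)
sweep = 180° − θ = 72.5036°

center=(30.5757,-34.6443) T_A=(12.7926,-28.5786) T_B=(31.0143,-15.8602) sweep=72.5036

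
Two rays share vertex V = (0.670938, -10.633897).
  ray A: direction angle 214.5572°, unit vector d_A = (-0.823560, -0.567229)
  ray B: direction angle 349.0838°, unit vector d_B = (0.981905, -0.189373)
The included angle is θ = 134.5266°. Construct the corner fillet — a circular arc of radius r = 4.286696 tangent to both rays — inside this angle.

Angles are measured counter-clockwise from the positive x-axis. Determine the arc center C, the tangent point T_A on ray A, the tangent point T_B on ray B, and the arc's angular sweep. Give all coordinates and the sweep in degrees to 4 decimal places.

center=(1.6230,-15.1832) T_A=(-0.8085,-11.6529) T_B=(2.4348,-10.9741) sweep=45.4734

bisector direction at 281.8205° = (0.204846,-0.978794)
center distance |VC| = r/sin(θ/2) = 4.286696/sin(67.2633°) = 4.647879
C = V + |VC|·bis = (1.6230,-15.1832)
T_A = V + ((C−V)·d_A)·d_A = V + 1.7964·d_A = (-0.8085,-11.6529)
T_B = V + ((C−V)·d_B)·d_B = V + 1.7964·d_B = (2.4348,-10.9741)
sweep = 180° − θ = 45.4734°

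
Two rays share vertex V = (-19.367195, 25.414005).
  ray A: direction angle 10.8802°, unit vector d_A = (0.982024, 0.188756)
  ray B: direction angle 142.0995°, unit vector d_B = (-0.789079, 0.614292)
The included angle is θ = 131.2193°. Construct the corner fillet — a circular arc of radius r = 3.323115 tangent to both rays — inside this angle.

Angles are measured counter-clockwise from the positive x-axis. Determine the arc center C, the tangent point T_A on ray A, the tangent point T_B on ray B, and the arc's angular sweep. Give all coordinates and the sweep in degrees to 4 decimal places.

center=(-18.5148,28.9618) T_A=(-17.8875,25.6984) T_B=(-20.5561,26.3396) sweep=48.7807

bisector direction at 76.4899° = (0.233618,0.972329)
center distance |VC| = r/sin(θ/2) = 3.323115/sin(65.6097°) = 3.648755
C = V + |VC|·bis = (-18.5148,28.9618)
T_A = V + ((C−V)·d_A)·d_A = V + 1.5068·d_A = (-17.8875,25.6984)
T_B = V + ((C−V)·d_B)·d_B = V + 1.5068·d_B = (-20.5561,26.3396)
sweep = 180° − θ = 48.7807°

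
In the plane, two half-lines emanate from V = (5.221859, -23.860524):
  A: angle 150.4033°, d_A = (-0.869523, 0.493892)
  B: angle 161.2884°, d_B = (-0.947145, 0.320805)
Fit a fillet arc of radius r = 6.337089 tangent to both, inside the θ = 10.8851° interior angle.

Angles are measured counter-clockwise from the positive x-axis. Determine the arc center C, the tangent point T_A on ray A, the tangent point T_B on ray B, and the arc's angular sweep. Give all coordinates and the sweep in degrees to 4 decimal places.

bisector direction at 155.8459° = (-0.912448,0.409193)
center distance |VC| = r/sin(θ/2) = 6.337089/sin(5.4425°) = 66.813362
C = V + |VC|·bis = (-55.7419,3.4790)
T_A = V + ((C−V)·d_A)·d_A = V + 66.5122·d_A = (-52.6120,8.9893)
T_B = V + ((C−V)·d_B)·d_B = V + 66.5122·d_B = (-57.7748,-2.5231)
sweep = 180° − θ = 169.1149°

center=(-55.7419,3.4790) T_A=(-52.6120,8.9893) T_B=(-57.7748,-2.5231) sweep=169.1149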